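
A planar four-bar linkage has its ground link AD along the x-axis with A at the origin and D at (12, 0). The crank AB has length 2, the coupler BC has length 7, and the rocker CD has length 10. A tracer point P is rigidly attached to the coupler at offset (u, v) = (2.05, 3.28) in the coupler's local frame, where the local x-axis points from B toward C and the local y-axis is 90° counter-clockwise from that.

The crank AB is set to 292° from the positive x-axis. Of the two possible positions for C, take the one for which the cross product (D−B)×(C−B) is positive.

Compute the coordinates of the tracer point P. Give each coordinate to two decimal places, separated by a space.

-1.62 1.21

A=(0,0), D=(12.00,0)
B = A + 2.00·(cos292°, sin292°) = (0.7492, -1.8544)
|BD| = 11.4026
circle(B,7.00) ∩ circle(D,10.00): a=3.4650, h=6.0823
  candidates: C₊=(3.1789,4.7104) cross=69.354; C₋=(5.1572,-7.2922) cross=-69.354
  mode + wants cross > 0 → take C=(3.1789,4.7104) (cross=69.354)
ex = (C−B)/|BC| = (0.3471,0.9378); ey = (-0.9378,0.3471)
P = B + 2.05·ex + 3.28·ey = (-1.6153,1.2067)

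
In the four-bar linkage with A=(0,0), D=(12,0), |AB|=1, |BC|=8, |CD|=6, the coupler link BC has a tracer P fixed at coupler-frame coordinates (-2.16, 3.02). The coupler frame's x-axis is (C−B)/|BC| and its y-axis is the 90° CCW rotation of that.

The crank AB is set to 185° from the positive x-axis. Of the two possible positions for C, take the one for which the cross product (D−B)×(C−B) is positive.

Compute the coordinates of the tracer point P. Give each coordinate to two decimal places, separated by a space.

-4.03 2.06

A=(0,0), D=(12.00,0)
B = A + 1.00·(cos185°, sin185°) = (-0.9962, -0.0872)
|BD| = 12.9965
circle(B,8.00) ∩ circle(D,6.00): a=7.5755, h=2.5715
  candidates: C₊=(6.5618,2.5351) cross=33.420; C₋=(6.5963,-2.6078) cross=-33.420
  mode + wants cross > 0 → take C=(6.5618,2.5351) (cross=33.420)
ex = (C−B)/|BC| = (0.9448,0.3278); ey = (-0.3278,0.9448)
P = B + -2.16·ex + 3.02·ey = (-4.0268,2.0580)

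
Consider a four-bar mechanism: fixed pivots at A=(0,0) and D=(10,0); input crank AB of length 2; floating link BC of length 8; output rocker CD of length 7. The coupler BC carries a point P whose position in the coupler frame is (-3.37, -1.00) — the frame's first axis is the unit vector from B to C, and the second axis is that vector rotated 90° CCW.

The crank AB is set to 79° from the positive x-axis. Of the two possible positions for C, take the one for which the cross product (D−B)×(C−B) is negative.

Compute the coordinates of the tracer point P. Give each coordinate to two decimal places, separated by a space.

-2.32 4.22

A=(0,0), D=(10.00,0)
B = A + 2.00·(cos79°, sin79°) = (0.3816, 1.9633)
|BD| = 9.8167
circle(B,8.00) ∩ circle(D,7.00): a=5.6724, h=5.6413
  candidates: C₊=(7.0676,6.3562) cross=55.379; C₋=(4.8112,-4.6985) cross=-55.379
  mode - wants cross < 0 → take C=(4.8112,-4.6985) (cross=-55.379)
ex = (C−B)/|BC| = (0.5537,-0.8327); ey = (0.8327,0.5537)
P = B + -3.37·ex + -1.00·ey = (-2.3170,4.2158)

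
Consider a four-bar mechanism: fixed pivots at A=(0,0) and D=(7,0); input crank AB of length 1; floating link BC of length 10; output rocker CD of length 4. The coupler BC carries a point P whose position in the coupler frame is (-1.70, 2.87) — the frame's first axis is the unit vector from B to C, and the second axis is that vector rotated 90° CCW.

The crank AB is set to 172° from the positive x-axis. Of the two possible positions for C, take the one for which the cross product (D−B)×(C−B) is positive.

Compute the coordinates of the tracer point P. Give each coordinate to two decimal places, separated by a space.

A=(0,0), D=(7.00,0)
B = A + 1.00·(cos172°, sin172°) = (-0.9903, 0.1392)
|BD| = 7.9915
circle(B,10.00) ∩ circle(D,4.00): a=9.2513, h=3.7964
  candidates: C₊=(8.3258,3.7739) cross=30.339; C₋=(8.1936,-3.8178) cross=-30.339
  mode + wants cross > 0 → take C=(8.3258,3.7739) (cross=30.339)
ex = (C−B)/|BC| = (0.9316,0.3635); ey = (-0.3635,0.9316)
P = B + -1.70·ex + 2.87·ey = (-3.6172,2.1950)

-3.62 2.19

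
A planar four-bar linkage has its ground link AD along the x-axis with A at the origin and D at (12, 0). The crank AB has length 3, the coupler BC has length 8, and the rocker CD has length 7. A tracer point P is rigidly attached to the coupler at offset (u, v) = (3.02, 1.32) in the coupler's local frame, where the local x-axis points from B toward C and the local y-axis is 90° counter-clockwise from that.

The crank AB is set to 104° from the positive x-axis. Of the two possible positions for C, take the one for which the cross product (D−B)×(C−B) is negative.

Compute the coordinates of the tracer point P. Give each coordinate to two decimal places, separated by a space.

2.43 1.96

A=(0,0), D=(12.00,0)
B = A + 3.00·(cos104°, sin104°) = (-0.7258, 2.9109)
|BD| = 13.0544
circle(B,8.00) ∩ circle(D,7.00): a=7.1017, h=3.6831
  candidates: C₊=(7.0184,4.9177) cross=48.081; C₋=(5.3759,-2.2630) cross=-48.081
  mode - wants cross < 0 → take C=(5.3759,-2.2630) (cross=-48.081)
ex = (C−B)/|BC| = (0.7627,-0.6467); ey = (0.6467,0.7627)
P = B + 3.02·ex + 1.32·ey = (2.4313,1.9645)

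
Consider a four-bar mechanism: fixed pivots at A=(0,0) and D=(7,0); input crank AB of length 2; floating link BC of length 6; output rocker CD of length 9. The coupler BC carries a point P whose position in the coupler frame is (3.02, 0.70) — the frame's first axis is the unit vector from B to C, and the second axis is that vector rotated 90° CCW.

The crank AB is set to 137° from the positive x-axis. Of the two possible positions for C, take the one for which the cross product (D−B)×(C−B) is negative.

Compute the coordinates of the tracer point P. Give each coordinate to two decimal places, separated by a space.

-0.40 -1.55

A=(0,0), D=(7.00,0)
B = A + 2.00·(cos137°, sin137°) = (-1.4627, 1.3640)
|BD| = 8.5719
circle(B,6.00) ∩ circle(D,9.00): a=1.6611, h=5.7655
  candidates: C₊=(1.0947,6.7917) cross=49.421; C₋=(-0.7402,-4.5923) cross=-49.421
  mode - wants cross < 0 → take C=(-0.7402,-4.5923) (cross=-49.421)
ex = (C−B)/|BC| = (0.1204,-0.9927); ey = (0.9927,0.1204)
P = B + 3.02·ex + 0.70·ey = (-0.4041,-1.5497)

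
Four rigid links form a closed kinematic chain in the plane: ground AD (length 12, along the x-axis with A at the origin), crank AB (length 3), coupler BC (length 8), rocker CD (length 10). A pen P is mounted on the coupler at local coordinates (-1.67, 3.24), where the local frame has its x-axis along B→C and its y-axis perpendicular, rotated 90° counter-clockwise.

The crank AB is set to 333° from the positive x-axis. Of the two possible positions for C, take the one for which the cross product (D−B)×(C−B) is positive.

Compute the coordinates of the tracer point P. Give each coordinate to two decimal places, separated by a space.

-0.85 -2.31

A=(0,0), D=(12.00,0)
B = A + 3.00·(cos333°, sin333°) = (2.6730, -1.3620)
|BD| = 9.4259
circle(B,8.00) ∩ circle(D,10.00): a=2.8033, h=7.4928
  candidates: C₊=(4.3643,6.4572) cross=70.626; C₋=(6.5296,-8.3710) cross=-70.626
  mode + wants cross > 0 → take C=(4.3643,6.4572) (cross=70.626)
ex = (C−B)/|BC| = (0.2114,0.9774); ey = (-0.9774,0.2114)
P = B + -1.67·ex + 3.24·ey = (-0.8468,-2.3093)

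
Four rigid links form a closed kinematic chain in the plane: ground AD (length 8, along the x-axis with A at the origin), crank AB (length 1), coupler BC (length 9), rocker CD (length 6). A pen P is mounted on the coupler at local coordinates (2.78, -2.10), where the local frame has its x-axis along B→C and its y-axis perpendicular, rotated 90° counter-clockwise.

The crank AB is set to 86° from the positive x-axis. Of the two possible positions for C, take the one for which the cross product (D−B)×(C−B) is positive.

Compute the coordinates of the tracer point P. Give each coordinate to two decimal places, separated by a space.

A=(0,0), D=(8.00,0)
B = A + 1.00·(cos86°, sin86°) = (0.0698, 0.9976)
|BD| = 7.9927
circle(B,9.00) ∩ circle(D,6.00): a=6.8114, h=5.8826
  candidates: C₊=(7.5621,5.9840) cross=47.018; C₋=(6.0937,-5.6891) cross=-47.018
  mode + wants cross > 0 → take C=(7.5621,5.9840) (cross=47.018)
ex = (C−B)/|BC| = (0.8325,0.5540); ey = (-0.5540,0.8325)
P = B + 2.78·ex + -2.10·ey = (3.5476,0.7896)

3.55 0.79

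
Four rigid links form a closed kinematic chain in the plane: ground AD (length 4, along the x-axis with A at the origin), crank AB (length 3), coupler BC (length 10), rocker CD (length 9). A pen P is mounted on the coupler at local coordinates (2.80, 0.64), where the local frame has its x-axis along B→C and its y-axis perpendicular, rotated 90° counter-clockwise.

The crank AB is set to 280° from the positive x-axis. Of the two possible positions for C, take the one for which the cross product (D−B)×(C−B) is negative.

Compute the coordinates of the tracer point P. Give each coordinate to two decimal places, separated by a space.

A=(0,0), D=(4.00,0)
B = A + 3.00·(cos280°, sin280°) = (0.5209, -2.9544)
|BD| = 4.5643
circle(B,10.00) ∩ circle(D,9.00): a=4.3635, h=8.9978
  candidates: C₊=(-1.9772,6.7285) cross=41.068; C₋=(9.6712,-6.9884) cross=-41.068
  mode - wants cross < 0 → take C=(9.6712,-6.9884) (cross=-41.068)
ex = (C−B)/|BC| = (0.9150,-0.4034); ey = (0.4034,0.9150)
P = B + 2.80·ex + 0.64·ey = (3.3412,-3.4983)

3.34 -3.50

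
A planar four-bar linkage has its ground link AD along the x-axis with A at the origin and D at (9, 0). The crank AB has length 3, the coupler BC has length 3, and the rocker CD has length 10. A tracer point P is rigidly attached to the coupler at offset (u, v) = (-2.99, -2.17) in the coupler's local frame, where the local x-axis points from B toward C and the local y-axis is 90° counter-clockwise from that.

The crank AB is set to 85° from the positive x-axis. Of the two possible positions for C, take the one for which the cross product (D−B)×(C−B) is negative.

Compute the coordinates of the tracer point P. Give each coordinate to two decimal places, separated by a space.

A=(0,0), D=(9.00,0)
B = A + 3.00·(cos85°, sin85°) = (0.2615, 2.9886)
|BD| = 9.2355
circle(B,3.00) ∩ circle(D,10.00): a=-0.3089, h=2.9841
  candidates: C₊=(0.9348,5.9120) cross=27.559; C₋=(-0.9965,0.2651) cross=-27.559
  mode - wants cross < 0 → take C=(-0.9965,0.2651) (cross=-27.559)
ex = (C−B)/|BC| = (-0.4193,-0.9078); ey = (0.9078,-0.4193)
P = B + -2.99·ex + -2.17·ey = (-0.4548,6.6129)

-0.45 6.61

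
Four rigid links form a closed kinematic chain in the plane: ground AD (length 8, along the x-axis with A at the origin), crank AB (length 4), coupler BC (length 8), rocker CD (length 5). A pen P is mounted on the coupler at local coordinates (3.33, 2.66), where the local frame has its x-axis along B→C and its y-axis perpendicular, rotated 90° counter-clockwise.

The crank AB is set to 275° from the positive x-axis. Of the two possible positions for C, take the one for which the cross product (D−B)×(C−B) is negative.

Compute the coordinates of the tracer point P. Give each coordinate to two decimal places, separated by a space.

A=(0,0), D=(8.00,0)
B = A + 4.00·(cos275°, sin275°) = (0.3486, -3.9848)
|BD| = 8.6268
circle(B,8.00) ∩ circle(D,5.00): a=6.5738, h=4.5591
  candidates: C₊=(4.0733,3.0953) cross=39.330; C₋=(8.2850,-4.9919) cross=-39.330
  mode - wants cross < 0 → take C=(8.2850,-4.9919) (cross=-39.330)
ex = (C−B)/|BC| = (0.9920,-0.1259); ey = (0.1259,0.9920)
P = B + 3.33·ex + 2.66·ey = (3.9870,-1.7651)

3.99 -1.77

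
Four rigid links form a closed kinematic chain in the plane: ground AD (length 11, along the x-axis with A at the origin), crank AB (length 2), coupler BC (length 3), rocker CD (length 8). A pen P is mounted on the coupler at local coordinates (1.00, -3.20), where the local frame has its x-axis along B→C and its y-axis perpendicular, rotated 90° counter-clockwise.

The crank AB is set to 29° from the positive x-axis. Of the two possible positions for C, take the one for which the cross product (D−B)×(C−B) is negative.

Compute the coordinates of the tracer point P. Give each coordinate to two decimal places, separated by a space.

-0.59 -1.43

A=(0,0), D=(11.00,0)
B = A + 2.00·(cos29°, sin29°) = (1.7492, 0.9696)
|BD| = 9.3014
circle(B,3.00) ∩ circle(D,8.00): a=1.6942, h=2.4758
  candidates: C₊=(3.6923,3.2554) cross=23.029; C₋=(3.1761,-1.6693) cross=-23.029
  mode - wants cross < 0 → take C=(3.1761,-1.6693) (cross=-23.029)
ex = (C−B)/|BC| = (0.4756,-0.8796); ey = (0.8796,0.4756)
P = B + 1.00·ex + -3.20·ey = (-0.5900,-1.4320)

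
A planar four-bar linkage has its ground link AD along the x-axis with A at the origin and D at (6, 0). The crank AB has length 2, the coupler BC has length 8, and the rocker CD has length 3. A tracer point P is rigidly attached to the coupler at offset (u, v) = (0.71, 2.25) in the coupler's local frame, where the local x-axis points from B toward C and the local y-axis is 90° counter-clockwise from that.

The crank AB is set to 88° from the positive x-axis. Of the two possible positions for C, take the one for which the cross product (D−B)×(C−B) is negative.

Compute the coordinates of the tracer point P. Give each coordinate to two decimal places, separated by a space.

2.03 3.32

A=(0,0), D=(6.00,0)
B = A + 2.00·(cos88°, sin88°) = (0.0698, 1.9988)
|BD| = 6.2580
circle(B,8.00) ∩ circle(D,3.00): a=7.5234, h=2.7201
  candidates: C₊=(8.0679,2.1734) cross=17.022; C₋=(6.3303,-2.9818) cross=-17.022
  mode - wants cross < 0 → take C=(6.3303,-2.9818) (cross=-17.022)
ex = (C−B)/|BC| = (0.7826,-0.6226); ey = (0.6226,0.7826)
P = B + 0.71·ex + 2.25·ey = (2.0262,3.3175)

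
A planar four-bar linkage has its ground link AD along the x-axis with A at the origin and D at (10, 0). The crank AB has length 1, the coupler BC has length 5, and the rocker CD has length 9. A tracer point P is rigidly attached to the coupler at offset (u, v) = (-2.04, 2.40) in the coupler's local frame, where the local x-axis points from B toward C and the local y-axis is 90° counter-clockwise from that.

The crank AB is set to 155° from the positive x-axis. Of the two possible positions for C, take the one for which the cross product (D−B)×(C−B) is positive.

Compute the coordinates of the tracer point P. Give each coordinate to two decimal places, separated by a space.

-4.05 0.27

A=(0,0), D=(10.00,0)
B = A + 1.00·(cos155°, sin155°) = (-0.9063, 0.4226)
|BD| = 10.9145
circle(B,5.00) ∩ circle(D,9.00): a=2.8919, h=4.0789
  candidates: C₊=(2.1413,4.3865) cross=44.519; C₋=(1.8254,-3.7652) cross=-44.519
  mode + wants cross > 0 → take C=(2.1413,4.3865) (cross=44.519)
ex = (C−B)/|BC| = (0.6095,0.7928); ey = (-0.7928,0.6095)
P = B + -2.04·ex + 2.40·ey = (-4.0524,0.2682)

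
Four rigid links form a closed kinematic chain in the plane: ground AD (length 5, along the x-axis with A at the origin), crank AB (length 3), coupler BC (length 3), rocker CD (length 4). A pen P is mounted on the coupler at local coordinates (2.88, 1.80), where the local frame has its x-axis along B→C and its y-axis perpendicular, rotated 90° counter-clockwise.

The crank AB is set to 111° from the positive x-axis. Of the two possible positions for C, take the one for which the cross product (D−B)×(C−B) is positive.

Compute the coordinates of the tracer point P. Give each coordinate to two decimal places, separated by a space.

1.95 4.35

A=(0,0), D=(5.00,0)
B = A + 3.00·(cos111°, sin111°) = (-1.0751, 2.8007)
|BD| = 6.6896
circle(B,3.00) ∩ circle(D,4.00): a=2.8216, h=1.0191
  candidates: C₊=(1.9140,2.5449) cross=6.817; C₋=(1.0607,0.6940) cross=-6.817
  mode + wants cross > 0 → take C=(1.9140,2.5449) (cross=6.817)
ex = (C−B)/|BC| = (0.9964,-0.0853); ey = (0.0853,0.9964)
P = B + 2.88·ex + 1.80·ey = (1.9479,4.3486)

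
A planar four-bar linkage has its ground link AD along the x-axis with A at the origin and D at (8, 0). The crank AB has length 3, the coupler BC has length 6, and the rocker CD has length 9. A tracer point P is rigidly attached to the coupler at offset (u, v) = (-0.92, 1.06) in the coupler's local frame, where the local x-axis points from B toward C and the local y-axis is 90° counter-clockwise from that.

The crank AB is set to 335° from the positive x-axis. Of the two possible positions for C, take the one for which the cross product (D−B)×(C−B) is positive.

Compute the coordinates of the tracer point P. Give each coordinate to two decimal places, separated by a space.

A=(0,0), D=(8.00,0)
B = A + 3.00·(cos335°, sin335°) = (2.7189, -1.2679)
|BD| = 5.4311
circle(B,6.00) ∩ circle(D,9.00): a=-1.4272, h=5.8278
  candidates: C₊=(-0.0293,4.0657) cross=31.651; C₋=(2.6916,-7.2678) cross=-31.651
  mode + wants cross > 0 → take C=(-0.0293,4.0657) (cross=31.651)
ex = (C−B)/|BC| = (-0.4580,0.8889); ey = (-0.8889,-0.4580)
P = B + -0.92·ex + 1.06·ey = (2.1981,-2.5712)

2.20 -2.57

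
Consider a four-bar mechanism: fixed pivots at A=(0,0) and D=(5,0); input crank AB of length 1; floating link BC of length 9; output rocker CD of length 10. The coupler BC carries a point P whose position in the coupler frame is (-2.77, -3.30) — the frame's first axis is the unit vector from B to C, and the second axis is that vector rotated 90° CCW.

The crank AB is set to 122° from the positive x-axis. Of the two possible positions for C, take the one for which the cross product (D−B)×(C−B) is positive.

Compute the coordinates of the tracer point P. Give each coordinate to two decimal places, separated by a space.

A=(0,0), D=(5.00,0)
B = A + 1.00·(cos122°, sin122°) = (-0.5299, 0.8480)
|BD| = 5.5946
circle(B,9.00) ∩ circle(D,10.00): a=1.0992, h=8.9326
  candidates: C₊=(1.9106,9.5108) cross=49.974; C₋=(-0.7975,-8.1480) cross=-49.974
  mode + wants cross > 0 → take C=(1.9106,9.5108) (cross=49.974)
ex = (C−B)/|BC| = (0.2712,0.9625); ey = (-0.9625,0.2712)
P = B + -2.77·ex + -3.30·ey = (1.8953,-2.7130)

1.90 -2.71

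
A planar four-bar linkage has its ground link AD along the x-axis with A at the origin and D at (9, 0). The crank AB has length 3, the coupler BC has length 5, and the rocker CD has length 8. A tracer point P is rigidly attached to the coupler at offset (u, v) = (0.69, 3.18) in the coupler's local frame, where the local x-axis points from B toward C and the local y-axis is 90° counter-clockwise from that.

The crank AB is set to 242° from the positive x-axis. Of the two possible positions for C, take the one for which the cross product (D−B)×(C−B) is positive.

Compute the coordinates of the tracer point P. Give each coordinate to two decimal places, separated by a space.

A=(0,0), D=(9.00,0)
B = A + 3.00·(cos242°, sin242°) = (-1.4084, -2.6488)
|BD| = 10.7402
circle(B,5.00) ∩ circle(D,8.00): a=3.5545, h=3.5165
  candidates: C₊=(1.1690,1.6357) cross=37.768; C₋=(2.9035,-5.1801) cross=-37.768
  mode + wants cross > 0 → take C=(1.1690,1.6357) (cross=37.768)
ex = (C−B)/|BC| = (0.5155,0.8569); ey = (-0.8569,0.5155)
P = B + 0.69·ex + 3.18·ey = (-3.7777,-0.4183)

-3.78 -0.42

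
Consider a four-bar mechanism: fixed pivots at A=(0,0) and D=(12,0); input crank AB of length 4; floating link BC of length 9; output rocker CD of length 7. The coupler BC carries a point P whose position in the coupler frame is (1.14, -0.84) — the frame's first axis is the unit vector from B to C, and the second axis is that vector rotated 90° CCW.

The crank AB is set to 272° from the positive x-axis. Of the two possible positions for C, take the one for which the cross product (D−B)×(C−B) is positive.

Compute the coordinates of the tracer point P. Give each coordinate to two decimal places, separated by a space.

1.50 -3.62

A=(0,0), D=(12.00,0)
B = A + 4.00·(cos272°, sin272°) = (0.1396, -3.9976)
|BD| = 12.5160
circle(B,9.00) ∩ circle(D,7.00): a=7.5364, h=4.9197
  candidates: C₊=(5.7099,3.0715) cross=61.575; C₋=(8.8525,-6.2525) cross=-61.575
  mode + wants cross > 0 → take C=(5.7099,3.0715) (cross=61.575)
ex = (C−B)/|BC| = (0.6189,0.7855); ey = (-0.7855,0.6189)
P = B + 1.14·ex + -0.84·ey = (1.5049,-3.6220)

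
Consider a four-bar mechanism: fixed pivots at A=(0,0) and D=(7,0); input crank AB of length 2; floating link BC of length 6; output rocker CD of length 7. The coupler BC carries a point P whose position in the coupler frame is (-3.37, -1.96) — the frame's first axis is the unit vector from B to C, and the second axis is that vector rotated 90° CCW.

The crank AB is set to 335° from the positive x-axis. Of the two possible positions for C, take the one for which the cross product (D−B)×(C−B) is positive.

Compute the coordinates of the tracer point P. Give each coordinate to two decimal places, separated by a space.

3.52 -4.35

A=(0,0), D=(7.00,0)
B = A + 2.00·(cos335°, sin335°) = (1.8126, -0.8452)
|BD| = 5.2558
circle(B,6.00) ∩ circle(D,7.00): a=1.3912, h=5.8365
  candidates: C₊=(2.2471,5.1390) cross=30.675; C₋=(4.1243,-6.3820) cross=-30.675
  mode + wants cross > 0 → take C=(2.2471,5.1390) (cross=30.675)
ex = (C−B)/|BC| = (0.0724,0.9974); ey = (-0.9974,0.0724)
P = B + -3.37·ex + -1.96·ey = (3.5235,-4.3483)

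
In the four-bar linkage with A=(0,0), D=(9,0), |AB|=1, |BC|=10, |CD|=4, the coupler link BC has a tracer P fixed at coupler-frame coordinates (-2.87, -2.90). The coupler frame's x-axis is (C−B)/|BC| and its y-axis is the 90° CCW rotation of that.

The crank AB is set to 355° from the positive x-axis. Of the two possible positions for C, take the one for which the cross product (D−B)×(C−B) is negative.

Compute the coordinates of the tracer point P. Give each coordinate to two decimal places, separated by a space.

-2.74 -1.72

A=(0,0), D=(9.00,0)
B = A + 1.00·(cos355°, sin355°) = (0.9962, -0.0872)
|BD| = 8.0043
circle(B,10.00) ∩ circle(D,4.00): a=9.2493, h=3.8013
  candidates: C₊=(10.2036,3.8146) cross=30.427; C₋=(10.2864,-3.7875) cross=-30.427
  mode - wants cross < 0 → take C=(10.2864,-3.7875) (cross=-30.427)
ex = (C−B)/|BC| = (0.9290,-0.3700); ey = (0.3700,0.9290)
P = B + -2.87·ex + -2.90·ey = (-2.7432,-1.7193)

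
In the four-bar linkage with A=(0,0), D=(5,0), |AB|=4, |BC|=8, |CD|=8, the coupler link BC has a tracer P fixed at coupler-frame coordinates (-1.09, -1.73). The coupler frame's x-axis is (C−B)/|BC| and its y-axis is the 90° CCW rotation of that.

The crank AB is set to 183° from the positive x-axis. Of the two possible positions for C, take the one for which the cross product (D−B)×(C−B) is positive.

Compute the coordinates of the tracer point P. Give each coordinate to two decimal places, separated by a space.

A=(0,0), D=(5.00,0)
B = A + 4.00·(cos183°, sin183°) = (-3.9945, -0.2093)
|BD| = 8.9970
circle(B,8.00) ∩ circle(D,8.00): a=4.4985, h=6.6154
  candidates: C₊=(0.3488,6.5090) cross=59.519; C₋=(0.6567,-6.7183) cross=-59.519
  mode + wants cross > 0 → take C=(0.3488,6.5090) (cross=59.519)
ex = (C−B)/|BC| = (0.5429,0.8398); ey = (-0.8398,0.5429)
P = B + -1.09·ex + -1.73·ey = (-3.1335,-2.0640)

-3.13 -2.06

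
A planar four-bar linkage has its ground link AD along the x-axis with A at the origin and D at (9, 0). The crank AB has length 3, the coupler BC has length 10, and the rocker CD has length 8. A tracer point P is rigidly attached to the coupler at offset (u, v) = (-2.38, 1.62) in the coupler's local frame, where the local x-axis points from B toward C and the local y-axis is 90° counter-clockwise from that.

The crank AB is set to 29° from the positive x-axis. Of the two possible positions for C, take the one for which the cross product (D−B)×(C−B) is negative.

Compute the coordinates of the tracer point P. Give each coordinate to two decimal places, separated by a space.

A=(0,0), D=(9.00,0)
B = A + 3.00·(cos29°, sin29°) = (2.6239, 1.4544)
|BD| = 6.5399
circle(B,10.00) ∩ circle(D,8.00): a=6.0223, h=7.9832
  candidates: C₊=(10.2707,7.8984) cross=52.210; C₋=(6.7199,-7.6682) cross=-52.210
  mode - wants cross < 0 → take C=(6.7199,-7.6682) (cross=-52.210)
ex = (C−B)/|BC| = (0.4096,-0.9123); ey = (0.9123,0.4096)
P = B + -2.38·ex + 1.62·ey = (3.1269,4.2892)

3.13 4.29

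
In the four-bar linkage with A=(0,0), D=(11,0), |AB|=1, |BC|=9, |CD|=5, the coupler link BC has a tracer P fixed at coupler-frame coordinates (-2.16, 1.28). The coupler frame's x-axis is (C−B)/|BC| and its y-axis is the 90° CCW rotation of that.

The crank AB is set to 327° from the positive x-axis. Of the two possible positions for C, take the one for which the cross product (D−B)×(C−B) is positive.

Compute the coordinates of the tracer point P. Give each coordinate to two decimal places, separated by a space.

A=(0,0), D=(11.00,0)
B = A + 1.00·(cos327°, sin327°) = (0.8387, -0.5446)
|BD| = 10.1759
circle(B,9.00) ∩ circle(D,5.00): a=7.8396, h=4.4206
  candidates: C₊=(8.4304,4.2892) cross=44.983; C₋=(8.9036,-4.5393) cross=-44.983
  mode + wants cross > 0 → take C=(8.4304,4.2892) (cross=44.983)
ex = (C−B)/|BC| = (0.8435,0.5371); ey = (-0.5371,0.8435)
P = B + -2.16·ex + 1.28·ey = (-1.6708,-0.6250)

-1.67 -0.63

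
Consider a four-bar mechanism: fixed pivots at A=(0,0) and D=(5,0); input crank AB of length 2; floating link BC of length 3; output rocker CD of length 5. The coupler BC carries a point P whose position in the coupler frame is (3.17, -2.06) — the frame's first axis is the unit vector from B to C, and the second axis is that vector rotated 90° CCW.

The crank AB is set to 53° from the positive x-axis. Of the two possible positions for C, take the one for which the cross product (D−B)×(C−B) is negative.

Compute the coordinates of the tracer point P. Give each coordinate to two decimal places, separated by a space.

-1.84 -0.65

A=(0,0), D=(5.00,0)
B = A + 2.00·(cos53°, sin53°) = (1.2036, 1.5973)
|BD| = 4.1187
circle(B,3.00) ∩ circle(D,5.00): a=0.1170, h=2.9977
  candidates: C₊=(2.4740,4.3150) cross=12.347; C₋=(0.1489,-1.2112) cross=-12.347
  mode - wants cross < 0 → take C=(0.1489,-1.2112) (cross=-12.347)
ex = (C−B)/|BC| = (-0.3516,-0.9362); ey = (0.9362,-0.3516)
P = B + 3.17·ex + -2.06·ey = (-1.8393,-0.6461)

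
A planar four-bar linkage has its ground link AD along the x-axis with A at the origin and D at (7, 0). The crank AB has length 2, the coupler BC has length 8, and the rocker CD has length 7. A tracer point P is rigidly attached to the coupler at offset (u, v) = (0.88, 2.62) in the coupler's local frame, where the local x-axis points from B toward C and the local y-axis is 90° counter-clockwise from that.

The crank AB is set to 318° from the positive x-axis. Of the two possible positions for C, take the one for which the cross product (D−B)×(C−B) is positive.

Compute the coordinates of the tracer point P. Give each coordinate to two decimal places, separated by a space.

-0.74 0.30

A=(0,0), D=(7.00,0)
B = A + 2.00·(cos318°, sin318°) = (1.4863, -1.3383)
|BD| = 5.6738
circle(B,8.00) ∩ circle(D,7.00): a=4.1588, h=6.8341
  candidates: C₊=(3.9158,6.2839) cross=38.775; C₋=(7.1397,-6.9986) cross=-38.775
  mode + wants cross > 0 → take C=(3.9158,6.2839) (cross=38.775)
ex = (C−B)/|BC| = (0.3037,0.9528); ey = (-0.9528,0.3037)
P = B + 0.88·ex + 2.62·ey = (-0.7427,0.2958)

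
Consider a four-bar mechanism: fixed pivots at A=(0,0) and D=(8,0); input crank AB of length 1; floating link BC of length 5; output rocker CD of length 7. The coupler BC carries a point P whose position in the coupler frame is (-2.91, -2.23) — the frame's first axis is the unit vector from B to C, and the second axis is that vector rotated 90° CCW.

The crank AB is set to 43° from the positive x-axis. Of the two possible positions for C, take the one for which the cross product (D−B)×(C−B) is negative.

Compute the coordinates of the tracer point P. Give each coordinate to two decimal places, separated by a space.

A=(0,0), D=(8.00,0)
B = A + 1.00·(cos43°, sin43°) = (0.7314, 0.6820)
|BD| = 7.3006
circle(B,5.00) ∩ circle(D,7.00): a=2.0066, h=4.5797
  candidates: C₊=(3.1570,5.0542) cross=33.434; C₋=(2.3013,-4.0651) cross=-33.434
  mode - wants cross < 0 → take C=(2.3013,-4.0651) (cross=-33.434)
ex = (C−B)/|BC| = (0.3140,-0.9494); ey = (0.9494,0.3140)
P = B + -2.91·ex + -2.23·ey = (-2.2996,2.7446)

-2.30 2.74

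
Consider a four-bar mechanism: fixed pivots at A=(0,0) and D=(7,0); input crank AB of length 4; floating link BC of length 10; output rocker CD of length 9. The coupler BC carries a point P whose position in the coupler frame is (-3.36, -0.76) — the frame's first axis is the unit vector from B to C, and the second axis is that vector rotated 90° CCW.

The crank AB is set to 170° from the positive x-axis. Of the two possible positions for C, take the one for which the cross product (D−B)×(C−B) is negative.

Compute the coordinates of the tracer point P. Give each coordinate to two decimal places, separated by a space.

-6.52 2.98

A=(0,0), D=(7.00,0)
B = A + 4.00·(cos170°, sin170°) = (-3.9392, 0.6946)
|BD| = 10.9613
circle(B,10.00) ∩ circle(D,9.00): a=6.3473, h=7.7273
  candidates: C₊=(2.8850,8.0042) cross=84.701; C₋=(1.9057,-7.4194) cross=-84.701
  mode - wants cross < 0 → take C=(1.9057,-7.4194) (cross=-84.701)
ex = (C−B)/|BC| = (0.5845,-0.8114); ey = (0.8114,0.5845)
P = B + -3.36·ex + -0.76·ey = (-6.5198,2.9767)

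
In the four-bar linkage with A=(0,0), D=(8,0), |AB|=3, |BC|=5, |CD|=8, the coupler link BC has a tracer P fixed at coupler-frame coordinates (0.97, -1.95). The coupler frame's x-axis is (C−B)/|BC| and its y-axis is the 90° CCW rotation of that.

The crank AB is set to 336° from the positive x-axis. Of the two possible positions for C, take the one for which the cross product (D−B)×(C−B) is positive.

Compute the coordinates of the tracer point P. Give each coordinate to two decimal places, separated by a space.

A=(0,0), D=(8.00,0)
B = A + 3.00·(cos336°, sin336°) = (2.7406, -1.2202)
|BD| = 5.3991
circle(B,5.00) ∩ circle(D,8.00): a=-0.9122, h=4.9161
  candidates: C₊=(0.7410,3.3625) cross=26.542; C₋=(2.9631,-6.2153) cross=-26.542
  mode + wants cross > 0 → take C=(0.7410,3.3625) (cross=26.542)
ex = (C−B)/|BC| = (-0.3999,0.9165); ey = (-0.9165,-0.3999)
P = B + 0.97·ex + -1.95·ey = (4.1400,0.4487)

4.14 0.45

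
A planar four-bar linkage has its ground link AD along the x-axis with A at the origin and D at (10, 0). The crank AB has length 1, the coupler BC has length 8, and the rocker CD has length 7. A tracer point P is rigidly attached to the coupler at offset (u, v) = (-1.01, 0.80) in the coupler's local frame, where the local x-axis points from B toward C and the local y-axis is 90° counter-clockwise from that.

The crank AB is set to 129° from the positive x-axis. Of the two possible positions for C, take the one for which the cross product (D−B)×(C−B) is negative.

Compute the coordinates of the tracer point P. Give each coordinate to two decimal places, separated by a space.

-0.77 2.06

A=(0,0), D=(10.00,0)
B = A + 1.00·(cos129°, sin129°) = (-0.6293, 0.7771)
|BD| = 10.6577
circle(B,8.00) ∩ circle(D,7.00): a=6.0326, h=5.2543
  candidates: C₊=(5.7703,5.5776) cross=55.999; C₋=(5.0040,-4.9031) cross=-55.999
  mode - wants cross < 0 → take C=(5.0040,-4.9031) (cross=-55.999)
ex = (C−B)/|BC| = (0.7042,-0.7100); ey = (0.7100,0.7042)
P = B + -1.01·ex + 0.80·ey = (-0.7725,2.0576)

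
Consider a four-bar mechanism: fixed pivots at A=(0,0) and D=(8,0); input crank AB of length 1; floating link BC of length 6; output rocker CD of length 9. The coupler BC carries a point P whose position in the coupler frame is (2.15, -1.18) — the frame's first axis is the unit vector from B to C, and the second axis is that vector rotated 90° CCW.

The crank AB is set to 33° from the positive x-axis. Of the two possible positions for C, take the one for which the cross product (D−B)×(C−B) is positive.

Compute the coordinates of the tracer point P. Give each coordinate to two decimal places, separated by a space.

A=(0,0), D=(8.00,0)
B = A + 1.00·(cos33°, sin33°) = (0.8387, 0.5446)
|BD| = 7.1820
circle(B,6.00) ∩ circle(D,9.00): a=0.4582, h=5.9825
  candidates: C₊=(1.7492,6.4751) cross=42.966; C₋=(0.8419,-5.4554) cross=-42.966
  mode + wants cross > 0 → take C=(1.7492,6.4751) (cross=42.966)
ex = (C−B)/|BC| = (0.1518,0.9884); ey = (-0.9884,0.1518)
P = B + 2.15·ex + -1.18·ey = (2.3313,2.4907)

2.33 2.49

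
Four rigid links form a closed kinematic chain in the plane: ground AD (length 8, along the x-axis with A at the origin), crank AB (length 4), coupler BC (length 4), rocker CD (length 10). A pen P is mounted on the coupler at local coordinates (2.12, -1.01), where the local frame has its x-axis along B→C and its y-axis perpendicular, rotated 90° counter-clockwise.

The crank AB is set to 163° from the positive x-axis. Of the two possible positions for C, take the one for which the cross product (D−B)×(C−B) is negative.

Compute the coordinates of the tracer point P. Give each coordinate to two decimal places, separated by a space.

-3.58 -1.17

A=(0,0), D=(8.00,0)
B = A + 4.00·(cos163°, sin163°) = (-3.8252, 1.1695)
|BD| = 11.8829
circle(B,4.00) ∩ circle(D,10.00): a=2.4070, h=3.1948
  candidates: C₊=(-1.1155,4.1119) cross=37.963; C₋=(-1.7444,-2.2467) cross=-37.963
  mode - wants cross < 0 → take C=(-1.7444,-2.2467) (cross=-37.963)
ex = (C−B)/|BC| = (0.5202,-0.8540); ey = (0.8540,0.5202)
P = B + 2.12·ex + -1.01·ey = (-3.5849,-1.1665)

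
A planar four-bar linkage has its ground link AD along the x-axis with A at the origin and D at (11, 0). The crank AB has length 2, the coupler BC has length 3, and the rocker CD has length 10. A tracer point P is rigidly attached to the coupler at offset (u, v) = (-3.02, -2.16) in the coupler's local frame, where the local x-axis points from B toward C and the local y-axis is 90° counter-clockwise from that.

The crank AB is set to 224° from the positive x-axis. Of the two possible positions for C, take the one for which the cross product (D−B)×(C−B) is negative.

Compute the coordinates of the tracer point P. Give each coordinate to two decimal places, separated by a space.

-5.06 -2.22

A=(0,0), D=(11.00,0)
B = A + 2.00·(cos224°, sin224°) = (-1.4387, -1.3893)
|BD| = 12.5160
circle(B,3.00) ∩ circle(D,10.00): a=2.6227, h=1.4566
  candidates: C₊=(1.0061,0.3494) cross=18.230; C₋=(1.3295,-2.5458) cross=-18.230
  mode - wants cross < 0 → take C=(1.3295,-2.5458) (cross=-18.230)
ex = (C−B)/|BC| = (0.9227,-0.3855); ey = (0.3855,0.9227)
P = B + -3.02·ex + -2.16·ey = (-5.0579,-2.2182)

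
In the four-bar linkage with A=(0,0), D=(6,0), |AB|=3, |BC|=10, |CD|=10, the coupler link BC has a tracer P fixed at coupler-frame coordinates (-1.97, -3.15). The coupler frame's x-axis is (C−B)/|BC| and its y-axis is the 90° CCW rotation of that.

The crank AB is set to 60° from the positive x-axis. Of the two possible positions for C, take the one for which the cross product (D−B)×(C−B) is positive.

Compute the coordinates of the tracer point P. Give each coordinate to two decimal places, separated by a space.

2.33 -1.02

A=(0,0), D=(6.00,0)
B = A + 3.00·(cos60°, sin60°) = (1.5000, 2.5981)
|BD| = 5.1962
circle(B,10.00) ∩ circle(D,10.00): a=2.5981, h=9.6566
  candidates: C₊=(8.5783,9.6619) cross=50.177; C₋=(-1.0783,-7.0638) cross=-50.177
  mode + wants cross > 0 → take C=(8.5783,9.6619) (cross=50.177)
ex = (C−B)/|BC| = (0.7078,0.7064); ey = (-0.7064,0.7078)
P = B + -1.97·ex + -3.15·ey = (2.3307,-1.0232)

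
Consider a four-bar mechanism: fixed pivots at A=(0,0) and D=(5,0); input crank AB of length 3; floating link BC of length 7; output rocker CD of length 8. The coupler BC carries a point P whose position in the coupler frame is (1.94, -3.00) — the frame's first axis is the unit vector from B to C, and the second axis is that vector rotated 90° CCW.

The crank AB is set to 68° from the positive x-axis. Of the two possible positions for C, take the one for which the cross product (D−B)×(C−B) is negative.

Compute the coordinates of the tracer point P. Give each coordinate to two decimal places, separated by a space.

-2.44 2.54

A=(0,0), D=(5.00,0)
B = A + 3.00·(cos68°, sin68°) = (1.1238, 2.7816)
|BD| = 4.7709
circle(B,7.00) ∩ circle(D,8.00): a=0.8134, h=6.9526
  candidates: C₊=(5.8382,7.9560) cross=33.170; C₋=(-2.2688,-3.3414) cross=-33.170
  mode - wants cross < 0 → take C=(-2.2688,-3.3414) (cross=-33.170)
ex = (C−B)/|BC| = (-0.4847,-0.8747); ey = (0.8747,-0.4847)
P = B + 1.94·ex + -3.00·ey = (-2.4405,2.5386)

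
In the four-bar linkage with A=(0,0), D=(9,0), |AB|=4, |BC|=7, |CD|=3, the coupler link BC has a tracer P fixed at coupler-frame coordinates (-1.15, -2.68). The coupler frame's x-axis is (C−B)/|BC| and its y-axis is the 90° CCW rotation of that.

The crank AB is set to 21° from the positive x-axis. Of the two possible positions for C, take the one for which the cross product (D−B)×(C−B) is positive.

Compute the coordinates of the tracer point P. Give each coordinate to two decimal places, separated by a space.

A=(0,0), D=(9.00,0)
B = A + 4.00·(cos21°, sin21°) = (3.7343, 1.4335)
|BD| = 5.4573
circle(B,7.00) ∩ circle(D,3.00): a=6.3935, h=2.8502
  candidates: C₊=(10.6519,2.5042) cross=15.554; C₋=(9.1546,-2.9960) cross=-15.554
  mode + wants cross > 0 → take C=(10.6519,2.5042) (cross=15.554)
ex = (C−B)/|BC| = (0.9882,0.1530); ey = (-0.1530,0.9882)
P = B + -1.15·ex + -2.68·ey = (3.0078,-1.3909)

3.01 -1.39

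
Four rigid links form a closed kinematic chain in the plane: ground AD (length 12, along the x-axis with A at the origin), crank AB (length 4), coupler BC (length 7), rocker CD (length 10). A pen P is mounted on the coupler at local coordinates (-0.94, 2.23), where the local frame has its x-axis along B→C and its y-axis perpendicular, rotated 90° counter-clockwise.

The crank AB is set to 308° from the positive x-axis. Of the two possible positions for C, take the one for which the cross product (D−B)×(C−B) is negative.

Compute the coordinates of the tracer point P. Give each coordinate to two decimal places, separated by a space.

A=(0,0), D=(12.00,0)
B = A + 4.00·(cos308°, sin308°) = (2.4626, -3.1520)
|BD| = 10.0447
circle(B,7.00) ∩ circle(D,10.00): a=2.4837, h=6.5446
  candidates: C₊=(2.7672,3.8413) cross=65.738; C₋=(6.8746,-8.5866) cross=-65.738
  mode - wants cross < 0 → take C=(6.8746,-8.5866) (cross=-65.738)
ex = (C−B)/|BC| = (0.6303,-0.7764); ey = (0.7764,0.6303)
P = B + -0.94·ex + 2.23·ey = (3.6015,-1.0167)

3.60 -1.02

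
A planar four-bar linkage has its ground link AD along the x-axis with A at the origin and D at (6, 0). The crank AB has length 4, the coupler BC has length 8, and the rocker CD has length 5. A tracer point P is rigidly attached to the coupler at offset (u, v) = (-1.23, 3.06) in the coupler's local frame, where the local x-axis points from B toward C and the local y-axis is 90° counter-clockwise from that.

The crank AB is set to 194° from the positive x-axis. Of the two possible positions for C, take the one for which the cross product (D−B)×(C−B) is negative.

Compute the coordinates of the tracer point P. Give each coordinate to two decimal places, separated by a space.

A=(0,0), D=(6.00,0)
B = A + 4.00·(cos194°, sin194°) = (-3.8812, -0.9677)
|BD| = 9.9285
circle(B,8.00) ∩ circle(D,5.00): a=6.9283, h=3.9999
  candidates: C₊=(2.6243,3.6884) cross=39.713; C₋=(3.4040,-4.2732) cross=-39.713
  mode - wants cross < 0 → take C=(3.4040,-4.2732) (cross=-39.713)
ex = (C−B)/|BC| = (0.9106,-0.4132); ey = (0.4132,0.9106)
P = B + -1.23·ex + 3.06·ey = (-3.7369,2.3271)

-3.74 2.33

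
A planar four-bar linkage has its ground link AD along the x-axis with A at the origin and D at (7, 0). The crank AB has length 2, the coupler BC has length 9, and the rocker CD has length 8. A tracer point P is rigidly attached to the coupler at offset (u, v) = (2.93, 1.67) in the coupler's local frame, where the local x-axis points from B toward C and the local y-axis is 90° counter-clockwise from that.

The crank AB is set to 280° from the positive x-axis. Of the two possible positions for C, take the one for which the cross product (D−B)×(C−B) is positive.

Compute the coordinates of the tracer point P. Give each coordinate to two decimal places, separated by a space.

A=(0,0), D=(7.00,0)
B = A + 2.00·(cos280°, sin280°) = (0.3473, -1.9696)
|BD| = 6.9381
circle(B,9.00) ∩ circle(D,8.00): a=4.6942, h=7.6788
  candidates: C₊=(2.6685,6.7259) cross=53.277; C₋=(7.0282,-8.0000) cross=-53.277
  mode + wants cross > 0 → take C=(2.6685,6.7259) (cross=53.277)
ex = (C−B)/|BC| = (0.2579,0.9662); ey = (-0.9662,0.2579)
P = B + 2.93·ex + 1.67·ey = (-0.5105,1.2920)

-0.51 1.29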